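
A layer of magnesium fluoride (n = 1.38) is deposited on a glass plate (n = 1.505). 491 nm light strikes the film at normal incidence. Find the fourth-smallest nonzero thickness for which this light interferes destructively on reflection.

At the upper boundary (n = 1.0 to n = 1.38) the reflected ray undergoes a half-wave phase shift.
Ray reflecting at the bottom interface goes from n = 1.38 toward n = 1.505: a half-wave phase shift.
The two reflections carry the same phase change, so no net offset.
So the condition for destructive reflection is 2 n t = (m + ½) λ.
The fourth-smallest nonzero thickness corresponds to m = 3: t = (m + ½) λ / (2 n) = 3.50 × 491 / (2 × 1.38) = 623 nm.

623 nm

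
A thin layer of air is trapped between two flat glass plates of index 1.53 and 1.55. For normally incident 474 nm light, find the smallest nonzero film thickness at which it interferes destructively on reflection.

Ray reflecting at the top interface goes from n = 1.53 toward n = 1.0: no phase shift.
Ray reflecting at the bottom interface goes from n = 1.0 toward n = 1.55: a half-wave phase shift.
Net: one phase inversion between the two reflected rays.
For weak reflection here: 2 n t = m λ.
Minimum nonzero at m = 1: t = λ / (2 n) = 474 / (2 × 1.0) = 237 nm.

237 nm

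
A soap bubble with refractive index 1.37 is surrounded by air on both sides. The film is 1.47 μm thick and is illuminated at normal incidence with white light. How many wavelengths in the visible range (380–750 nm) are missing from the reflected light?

Top surface (1.0 → 1.37): reflection off a higher-index medium gives a half-wave phase shift.
Ray reflecting at the bottom interface goes from n = 1.37 toward n = 1.0: no phase shift.
Exactly one π shift → a net half-wave offset.
With one net inversion, destructive interference in reflection requires 2 n t = m λ.
λ = 2 n t / m = 4028 / m nm.
m=5: 806 nm (IR); m=6: 671 nm (visible); m=7: 575 nm (visible); m=8: 503 nm (visible); m=9: 448 nm (visible); m=10: 403 nm (visible); m=11: 366 nm (UV).

5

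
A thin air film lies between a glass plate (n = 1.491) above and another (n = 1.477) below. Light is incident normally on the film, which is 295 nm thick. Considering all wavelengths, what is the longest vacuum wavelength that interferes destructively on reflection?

590 nm

Ray reflecting at the top interface goes from n = 1.491 toward n = 1.0: no phase shift.
Ray reflecting at the bottom interface goes from n = 1.0 toward n = 1.477: a half-wave phase shift.
Exactly one π shift → a net half-wave offset.
For dark reflection here: 2 n t = m λ.
λ = 2 n t / m. The longest wavelength is m = 1: λ = 2 × 1.0 × 295 / 1.00 = 590 nm.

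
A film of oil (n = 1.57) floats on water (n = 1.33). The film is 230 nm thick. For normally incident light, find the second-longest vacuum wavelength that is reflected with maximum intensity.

Ray reflecting at the top interface goes from n = 1.0 toward n = 1.57: a half-wave phase shift.
At the lower boundary (n = 1.57 to n = 1.33) the reflected ray undergoes no phase shift.
The two reflections differ by half a wavelength.
With one net inversion, constructive interference in reflection requires 2 n t = (m + ½) λ.
λ = 2 n t / (m + ½). The second-longest wavelength is m = 1: λ = 2 × 1.57 × 230 / 1.50 = 481 nm.

481 nm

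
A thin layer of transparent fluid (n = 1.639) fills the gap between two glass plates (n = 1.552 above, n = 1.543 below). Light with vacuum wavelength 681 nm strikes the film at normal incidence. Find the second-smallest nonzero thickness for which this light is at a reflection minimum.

At the upper boundary (n = 1.552 to n = 1.639) the reflected ray undergoes a half-wave phase shift.
Bottom surface (1.639 → 1.543): reflection off a lower-index medium gives no phase shift.
The two reflections differ by half a wavelength.
So the condition for destructive reflection is 2 n t = m λ.
The second-smallest nonzero thickness corresponds to m = 2: t = m λ / (2 n) = 2.00 × 681 / (2 × 1.639) = 415 nm.

415 nm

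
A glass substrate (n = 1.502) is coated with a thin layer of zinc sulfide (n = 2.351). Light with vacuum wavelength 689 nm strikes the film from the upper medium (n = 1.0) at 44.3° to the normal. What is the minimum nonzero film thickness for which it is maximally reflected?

Ray reflecting at the top interface goes from n = 1.0 toward n = 2.351: a half-wave phase shift.
Bottom surface (2.351 → 1.502): reflection off a lower-index medium gives no phase shift.
Net: one phase inversion between the two reflected rays.
With one net inversion, constructive interference in reflection requires 2 n t cos θ_r = (m + ½) λ.
Snell's law: 1.0 sin 44.3° = 2.351 sin θ_r → sin θ_r = 0.297, cos θ_r = 0.955.
Minimum at m = 0: t = λ / (4 n cos θ_r) = 689 / (4 × 2.351 × 0.955) = 76.7 nm.

76.7 nm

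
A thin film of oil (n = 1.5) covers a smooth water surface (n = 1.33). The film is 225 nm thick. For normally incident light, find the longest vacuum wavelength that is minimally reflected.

At the upper boundary (n = 1.0 to n = 1.5) the reflected ray undergoes a half-wave phase shift.
Ray reflecting at the bottom interface goes from n = 1.5 toward n = 1.33: no phase shift.
The two reflections differ by half a wavelength.
So the condition for destructive reflection is 2 n t = m λ.
λ = 2 n t / m. The longest wavelength is m = 1: λ = 2 × 1.5 × 225 / 1.00 = 675 nm.

675 nm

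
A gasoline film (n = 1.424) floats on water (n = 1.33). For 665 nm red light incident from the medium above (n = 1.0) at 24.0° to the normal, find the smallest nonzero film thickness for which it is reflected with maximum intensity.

Ray reflecting at the top interface goes from n = 1.0 toward n = 1.424: a half-wave phase shift.
Bottom surface (1.424 → 1.33): reflection off a lower-index medium gives no phase shift.
The two reflections differ by half a wavelength.
With one net inversion, constructive interference in reflection requires 2 n t cos θ_r = (m + ½) λ.
Snell's law: 1.0 sin 24.0° = 1.424 sin θ_r → sin θ_r = 0.286, cos θ_r = 0.958.
Minimum at m = 0: t = λ / (4 n cos θ_r) = 665 / (4 × 1.424 × 0.958) = 122 nm.

122 nm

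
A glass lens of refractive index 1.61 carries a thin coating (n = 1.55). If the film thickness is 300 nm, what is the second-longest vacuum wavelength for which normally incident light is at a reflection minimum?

620 nm

Ray reflecting at the top interface goes from n = 1.0 toward n = 1.55: a half-wave phase shift.
At the lower boundary (n = 1.55 to n = 1.61) the reflected ray undergoes a half-wave phase shift.
Zero or two π shifts → no net half-wave offset.
For weak reflection here: 2 n t = (m + ½) λ.
λ = 2 n t / (m + ½). The second-longest wavelength is m = 1: λ = 2 × 1.55 × 300 / 1.50 = 620 nm.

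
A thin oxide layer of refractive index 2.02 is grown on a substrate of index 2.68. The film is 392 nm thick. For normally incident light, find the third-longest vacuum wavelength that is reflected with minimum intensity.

633 nm

At the upper boundary (n = 1.0 to n = 2.02) the reflected ray undergoes a half-wave phase shift.
At the lower boundary (n = 2.02 to n = 2.68) the reflected ray undergoes a half-wave phase shift.
The two reflections carry the same phase change, so no net offset.
For minimum reflection here: 2 n t = (m + ½) λ.
λ = 2 n t / (m + ½). The third-longest wavelength is m = 2: λ = 2 × 2.02 × 392 / 2.50 = 633 nm.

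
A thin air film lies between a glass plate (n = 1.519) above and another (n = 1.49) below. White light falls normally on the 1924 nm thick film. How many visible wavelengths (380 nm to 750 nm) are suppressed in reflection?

Top surface (1.519 → 1.0): reflection off a lower-index medium gives no phase shift.
Bottom surface (1.0 → 1.49): reflection off a higher-index medium gives a half-wave phase shift.
Exactly one π shift → a net half-wave offset.
For dark reflection here: 2 n t = m λ.
λ = 2 n t / m = 3848 / m nm.
m=5: 770 nm (IR); m=6: 641 nm (visible); m=7: 550 nm (visible); m=8: 481 nm (visible); m=9: 428 nm (visible); m=10: 385 nm (visible); m=11: 350 nm (UV).

5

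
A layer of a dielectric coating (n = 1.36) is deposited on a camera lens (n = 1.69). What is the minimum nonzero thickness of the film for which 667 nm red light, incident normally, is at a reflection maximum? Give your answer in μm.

0.245 μm

Top surface (1.0 → 1.36): reflection off a higher-index medium gives a half-wave phase shift.
Ray reflecting at the bottom interface goes from n = 1.36 toward n = 1.69: a half-wave phase shift.
The two reflections carry the same phase change, so no net offset.
So the condition for constructive reflection is 2 n t = m λ.
Minimum nonzero at m = 1: t = λ / (2 n) = 667 / (2 × 1.36) = 245 nm.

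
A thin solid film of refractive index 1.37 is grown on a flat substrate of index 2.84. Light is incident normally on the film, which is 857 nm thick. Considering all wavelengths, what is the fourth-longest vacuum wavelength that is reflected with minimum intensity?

Ray reflecting at the top interface goes from n = 1.0 toward n = 1.37: a half-wave phase shift.
Bottom surface (1.37 → 2.84): reflection off a higher-index medium gives a half-wave phase shift.
Net: no relative phase inversion (both shifts match).
For minimum reflection here: 2 n t = (m + ½) λ.
λ = 2 n t / (m + ½). The fourth-longest wavelength is m = 3: λ = 2 × 1.37 × 857 / 3.50 = 671 nm.

671 nm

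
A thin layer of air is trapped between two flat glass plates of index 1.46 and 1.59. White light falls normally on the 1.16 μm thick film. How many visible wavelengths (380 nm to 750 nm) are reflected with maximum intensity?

At the upper boundary (n = 1.46 to n = 1.0) the reflected ray undergoes no phase shift.
Bottom surface (1.0 → 1.59): reflection off a higher-index medium gives a half-wave phase shift.
Exactly one π shift → a net half-wave offset.
For strong reflection here: 2 n t = (m + ½) λ.
λ = 2 n t / (m + ½) = 2320 / (m + ½) nm.
m=2: 928 nm (IR); m=3: 663 nm (visible); m=4: 516 nm (visible); m=5: 422 nm (visible); m=6: 357 nm (UV).

3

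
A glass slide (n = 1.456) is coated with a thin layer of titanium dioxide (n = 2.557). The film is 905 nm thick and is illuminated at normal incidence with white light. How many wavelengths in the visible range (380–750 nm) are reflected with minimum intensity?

6

Ray reflecting at the top interface goes from n = 1.0 toward n = 2.557: a half-wave phase shift.
At the lower boundary (n = 2.557 to n = 1.456) the reflected ray undergoes no phase shift.
The two reflections differ by half a wavelength.
For minimum reflection here: 2 n t = m λ.
λ = 2 n t / m = 4628 / m nm.
m=6: 771 nm (IR); m=7: 661 nm (visible); m=8: 579 nm (visible); m=9: 514 nm (visible); m=10: 463 nm (visible); m=11: 421 nm (visible); m=12: 386 nm (visible); m=13: 356 nm (UV).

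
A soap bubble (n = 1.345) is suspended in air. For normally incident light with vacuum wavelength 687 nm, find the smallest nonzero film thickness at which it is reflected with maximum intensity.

At the upper boundary (n = 1.0 to n = 1.345) the reflected ray undergoes a half-wave phase shift.
Bottom surface (1.345 → 1.0): reflection off a lower-index medium gives no phase shift.
The two reflections differ by half a wavelength.
So the condition for constructive reflection is 2 n t = (m + ½) λ.
Minimum at m = 0: t = λ / (4 n) = 687 / (4 × 1.345) = 128 nm.

128 nm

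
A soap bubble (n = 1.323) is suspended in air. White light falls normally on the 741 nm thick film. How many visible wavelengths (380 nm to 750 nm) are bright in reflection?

Ray reflecting at the top interface goes from n = 1.0 toward n = 1.323: a half-wave phase shift.
Bottom surface (1.323 → 1.0): reflection off a lower-index medium gives no phase shift.
The two reflections differ by half a wavelength.
So the condition for constructive reflection is 2 n t = (m + ½) λ.
λ = 2 n t / (m + ½) = 1961 / (m + ½) nm.
m=2: 784 nm (IR); m=3: 560 nm (visible); m=4: 436 nm (visible); m=5: 356 nm (UV).

2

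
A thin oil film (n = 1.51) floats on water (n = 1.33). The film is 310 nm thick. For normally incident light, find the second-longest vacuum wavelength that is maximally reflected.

624 nm

Ray reflecting at the top interface goes from n = 1.0 toward n = 1.51: a half-wave phase shift.
Bottom surface (1.51 → 1.33): reflection off a lower-index medium gives no phase shift.
Exactly one π shift → a net half-wave offset.
For bright reflection here: 2 n t = (m + ½) λ.
λ = 2 n t / (m + ½). The second-longest wavelength is m = 1: λ = 2 × 1.51 × 310 / 1.50 = 624 nm.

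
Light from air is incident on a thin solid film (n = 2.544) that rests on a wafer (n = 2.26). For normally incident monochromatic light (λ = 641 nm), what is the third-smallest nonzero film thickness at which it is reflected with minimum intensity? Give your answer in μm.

0.378 μm

At the upper boundary (n = 1.0 to n = 2.544) the reflected ray undergoes a half-wave phase shift.
At the lower boundary (n = 2.544 to n = 2.26) the reflected ray undergoes no phase shift.
Net: one phase inversion between the two reflected rays.
So the condition for destructive reflection is 2 n t = m λ.
The third-smallest nonzero thickness corresponds to m = 3: t = m λ / (2 n) = 3.00 × 641 / (2 × 2.544) = 378 nm.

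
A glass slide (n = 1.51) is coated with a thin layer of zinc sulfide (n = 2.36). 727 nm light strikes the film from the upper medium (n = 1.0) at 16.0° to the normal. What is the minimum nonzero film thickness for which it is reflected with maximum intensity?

77.5 nm

Ray reflecting at the top interface goes from n = 1.0 toward n = 2.36: a half-wave phase shift.
At the lower boundary (n = 2.36 to n = 1.51) the reflected ray undergoes no phase shift.
The two reflections differ by half a wavelength.
With one net inversion, constructive interference in reflection requires 2 n t cos θ_r = (m + ½) λ.
Snell's law: 1.0 sin 16.0° = 2.36 sin θ_r → sin θ_r = 0.117, cos θ_r = 0.993.
Minimum at m = 0: t = λ / (4 n cos θ_r) = 727 / (4 × 2.36 × 0.993) = 77.5 nm.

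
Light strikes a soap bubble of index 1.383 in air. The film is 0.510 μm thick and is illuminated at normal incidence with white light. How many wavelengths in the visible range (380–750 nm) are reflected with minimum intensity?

2

Ray reflecting at the top interface goes from n = 1.0 toward n = 1.383: a half-wave phase shift.
Bottom surface (1.383 → 1.0): reflection off a lower-index medium gives no phase shift.
The two reflections differ by half a wavelength.
With one net inversion, destructive interference in reflection requires 2 n t = m λ.
λ = 2 n t / m = 1411 / m nm.
m=1: 1411 nm (IR); m=2: 705 nm (visible); m=3: 470 nm (visible); m=4: 353 nm (UV).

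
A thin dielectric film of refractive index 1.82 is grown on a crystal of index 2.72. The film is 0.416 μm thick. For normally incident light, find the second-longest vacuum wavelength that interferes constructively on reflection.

Top surface (1.0 → 1.82): reflection off a higher-index medium gives a half-wave phase shift.
Ray reflecting at the bottom interface goes from n = 1.82 toward n = 2.72: a half-wave phase shift.
Net: no relative phase inversion (both shifts match).
So the condition for constructive reflection is 2 n t = m λ.
λ = 2 n t / m. The second-longest wavelength is m = 2: λ = 2 × 1.82 × 416 / 2.00 = 757 nm.

757 nm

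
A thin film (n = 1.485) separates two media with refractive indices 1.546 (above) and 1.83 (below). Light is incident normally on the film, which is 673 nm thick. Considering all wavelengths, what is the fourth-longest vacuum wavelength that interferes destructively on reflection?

500 nm

At the upper boundary (n = 1.546 to n = 1.485) the reflected ray undergoes no phase shift.
At the lower boundary (n = 1.485 to n = 1.83) the reflected ray undergoes a half-wave phase shift.
Net: one phase inversion between the two reflected rays.
So the condition for destructive reflection is 2 n t = m λ.
λ = 2 n t / m. The fourth-longest wavelength is m = 4: λ = 2 × 1.485 × 673 / 4.00 = 500 nm.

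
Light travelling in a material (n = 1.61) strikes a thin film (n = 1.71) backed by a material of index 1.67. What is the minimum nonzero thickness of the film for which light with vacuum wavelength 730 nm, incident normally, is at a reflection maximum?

Ray reflecting at the top interface goes from n = 1.61 toward n = 1.71: a half-wave phase shift.
Ray reflecting at the bottom interface goes from n = 1.71 toward n = 1.67: no phase shift.
The two reflections differ by half a wavelength.
For maximum reflection here: 2 n t = (m + ½) λ.
Minimum at m = 0: t = λ / (4 n) = 730 / (4 × 1.71) = 107 nm.

107 nm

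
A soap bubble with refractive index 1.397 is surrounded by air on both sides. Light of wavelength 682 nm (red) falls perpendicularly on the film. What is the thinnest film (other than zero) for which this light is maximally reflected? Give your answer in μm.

0.122 μm

At the upper boundary (n = 1.0 to n = 1.397) the reflected ray undergoes a half-wave phase shift.
Bottom surface (1.397 → 1.0): reflection off a lower-index medium gives no phase shift.
The two reflections differ by half a wavelength.
For strong reflection here: 2 n t = (m + ½) λ.
Minimum at m = 0: t = λ / (4 n) = 682 / (4 × 1.397) = 122 nm.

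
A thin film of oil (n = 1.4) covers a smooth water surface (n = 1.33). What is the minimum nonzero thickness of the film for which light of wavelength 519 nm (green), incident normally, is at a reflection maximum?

Ray reflecting at the top interface goes from n = 1.0 toward n = 1.4: a half-wave phase shift.
At the lower boundary (n = 1.4 to n = 1.33) the reflected ray undergoes no phase shift.
The two reflections differ by half a wavelength.
For bright reflection here: 2 n t = (m + ½) λ.
Minimum at m = 0: t = λ / (4 n) = 519 / (4 × 1.4) = 92.7 nm.

92.7 nm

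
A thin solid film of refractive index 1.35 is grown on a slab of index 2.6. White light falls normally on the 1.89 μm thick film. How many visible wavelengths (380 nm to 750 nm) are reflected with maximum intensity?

Ray reflecting at the top interface goes from n = 1.0 toward n = 1.35: a half-wave phase shift.
Ray reflecting at the bottom interface goes from n = 1.35 toward n = 2.6: a half-wave phase shift.
Net: no relative phase inversion (both shifts match).
With no net inversion, constructive interference in reflection requires 2 n t = m λ.
λ = 2 n t / m = 5103 / m nm.
m=6: 851 nm (IR); m=7: 729 nm (visible); m=8: 638 nm (visible); m=9: 567 nm (visible); m=10: 510 nm (visible); m=11: 464 nm (visible); m=12: 425 nm (visible); m=13: 393 nm (visible); m=14: 365 nm (UV).

7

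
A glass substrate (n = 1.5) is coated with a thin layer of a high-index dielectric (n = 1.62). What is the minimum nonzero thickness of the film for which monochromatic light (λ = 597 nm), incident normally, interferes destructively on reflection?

Top surface (1.0 → 1.62): reflection off a higher-index medium gives a half-wave phase shift.
Ray reflecting at the bottom interface goes from n = 1.62 toward n = 1.5: no phase shift.
The two reflections differ by half a wavelength.
For weak reflection here: 2 n t = m λ.
Minimum nonzero at m = 1: t = λ / (2 n) = 597 / (2 × 1.62) = 184 nm.

184 nm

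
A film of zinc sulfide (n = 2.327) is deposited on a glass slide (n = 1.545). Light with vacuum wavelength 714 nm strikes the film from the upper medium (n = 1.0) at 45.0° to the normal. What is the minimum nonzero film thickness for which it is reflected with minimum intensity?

Top surface (1.0 → 2.327): reflection off a higher-index medium gives a half-wave phase shift.
Ray reflecting at the bottom interface goes from n = 2.327 toward n = 1.545: no phase shift.
The two reflections differ by half a wavelength.
For minimum reflection here: 2 n t cos θ_r = m λ.
Snell's law: 1.0 sin 45.0° = 2.327 sin θ_r → sin θ_r = 0.304, cos θ_r = 0.953.
Minimum nonzero at m = 1: t = λ / (2 n cos θ_r) = 714 / (2 × 2.327 × 0.953) = 161 nm.

161 nm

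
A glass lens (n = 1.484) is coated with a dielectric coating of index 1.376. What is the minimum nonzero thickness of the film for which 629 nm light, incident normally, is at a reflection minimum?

114 nm

At the upper boundary (n = 1.0 to n = 1.376) the reflected ray undergoes a half-wave phase shift.
At the lower boundary (n = 1.376 to n = 1.484) the reflected ray undergoes a half-wave phase shift.
The two reflections carry the same phase change, so no net offset.
So the condition for destructive reflection is 2 n t = (m + ½) λ.
Minimum at m = 0: t = λ / (4 n) = 629 / (4 × 1.376) = 114 nm.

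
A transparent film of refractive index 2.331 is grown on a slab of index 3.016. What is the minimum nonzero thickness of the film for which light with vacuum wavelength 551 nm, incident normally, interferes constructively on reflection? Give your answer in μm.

At the upper boundary (n = 1.0 to n = 2.331) the reflected ray undergoes a half-wave phase shift.
At the lower boundary (n = 2.331 to n = 3.016) the reflected ray undergoes a half-wave phase shift.
The two reflections carry the same phase change, so no net offset.
With no net inversion, constructive interference in reflection requires 2 n t = m λ.
Minimum nonzero at m = 1: t = λ / (2 n) = 551 / (2 × 2.331) = 118 nm.

0.118 μm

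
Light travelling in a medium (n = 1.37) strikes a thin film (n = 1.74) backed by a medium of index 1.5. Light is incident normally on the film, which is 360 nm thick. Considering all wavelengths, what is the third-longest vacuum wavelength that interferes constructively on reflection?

Ray reflecting at the top interface goes from n = 1.37 toward n = 1.74: a half-wave phase shift.
At the lower boundary (n = 1.74 to n = 1.5) the reflected ray undergoes no phase shift.
The two reflections differ by half a wavelength.
So the condition for constructive reflection is 2 n t = (m + ½) λ.
λ = 2 n t / (m + ½). The third-longest wavelength is m = 2: λ = 2 × 1.74 × 360 / 2.50 = 501 nm.

501 nm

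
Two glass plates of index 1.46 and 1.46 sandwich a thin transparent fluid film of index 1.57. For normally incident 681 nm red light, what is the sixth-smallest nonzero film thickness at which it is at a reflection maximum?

Ray reflecting at the top interface goes from n = 1.46 toward n = 1.57: a half-wave phase shift.
At the lower boundary (n = 1.57 to n = 1.46) the reflected ray undergoes no phase shift.
Exactly one π shift → a net half-wave offset.
For maximum reflection here: 2 n t = (m + ½) λ.
The sixth-smallest nonzero thickness corresponds to m = 5: t = (m + ½) λ / (2 n) = 5.50 × 681 / (2 × 1.57) = 1193 nm.

1193 nm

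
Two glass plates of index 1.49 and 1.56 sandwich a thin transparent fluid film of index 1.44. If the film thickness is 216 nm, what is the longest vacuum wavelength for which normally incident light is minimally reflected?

At the upper boundary (n = 1.49 to n = 1.44) the reflected ray undergoes no phase shift.
Bottom surface (1.44 → 1.56): reflection off a higher-index medium gives a half-wave phase shift.
Exactly one π shift → a net half-wave offset.
With one net inversion, destructive interference in reflection requires 2 n t = m λ.
λ = 2 n t / m. The longest wavelength is m = 1: λ = 2 × 1.44 × 216 / 1.00 = 622 nm.

622 nm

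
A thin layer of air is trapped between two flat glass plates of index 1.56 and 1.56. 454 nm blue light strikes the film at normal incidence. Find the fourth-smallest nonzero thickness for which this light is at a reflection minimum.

Top surface (1.56 → 1.0): reflection off a lower-index medium gives no phase shift.
Bottom surface (1.0 → 1.56): reflection off a higher-index medium gives a half-wave phase shift.
Exactly one π shift → a net half-wave offset.
With one net inversion, destructive interference in reflection requires 2 n t = m λ.
The fourth-smallest nonzero thickness corresponds to m = 4: t = m λ / (2 n) = 4.00 × 454 / (2 × 1.0) = 908 nm.

908 nm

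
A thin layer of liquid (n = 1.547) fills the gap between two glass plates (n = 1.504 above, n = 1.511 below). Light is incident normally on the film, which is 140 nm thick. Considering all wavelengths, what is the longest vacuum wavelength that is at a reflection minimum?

At the upper boundary (n = 1.504 to n = 1.547) the reflected ray undergoes a half-wave phase shift.
Ray reflecting at the bottom interface goes from n = 1.547 toward n = 1.511: no phase shift.
Exactly one π shift → a net half-wave offset.
For dark reflection here: 2 n t = m λ.
λ = 2 n t / m. The longest wavelength is m = 1: λ = 2 × 1.547 × 140 / 1.00 = 433 nm.

433 nm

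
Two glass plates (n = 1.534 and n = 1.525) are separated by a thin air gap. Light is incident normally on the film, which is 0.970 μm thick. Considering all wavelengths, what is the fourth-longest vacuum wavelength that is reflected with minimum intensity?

Top surface (1.534 → 1.0): reflection off a lower-index medium gives no phase shift.
Bottom surface (1.0 → 1.525): reflection off a higher-index medium gives a half-wave phase shift.
Net: one phase inversion between the two reflected rays.
With one net inversion, destructive interference in reflection requires 2 n t = m λ.
λ = 2 n t / m. The fourth-longest wavelength is m = 4: λ = 2 × 1.0 × 970 / 4.00 = 485 nm.

485 nm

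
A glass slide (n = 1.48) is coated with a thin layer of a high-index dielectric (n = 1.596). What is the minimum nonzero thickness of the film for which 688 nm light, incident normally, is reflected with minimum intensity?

216 nm

At the upper boundary (n = 1.0 to n = 1.596) the reflected ray undergoes a half-wave phase shift.
Ray reflecting at the bottom interface goes from n = 1.596 toward n = 1.48: no phase shift.
Exactly one π shift → a net half-wave offset.
So the condition for destructive reflection is 2 n t = m λ.
Minimum nonzero at m = 1: t = λ / (2 n) = 688 / (2 × 1.596) = 216 nm.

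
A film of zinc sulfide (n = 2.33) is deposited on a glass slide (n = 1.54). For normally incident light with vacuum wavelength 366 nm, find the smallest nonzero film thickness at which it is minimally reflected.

78.5 nm

Ray reflecting at the top interface goes from n = 1.0 toward n = 2.33: a half-wave phase shift.
Ray reflecting at the bottom interface goes from n = 2.33 toward n = 1.54: no phase shift.
The two reflections differ by half a wavelength.
For dark reflection here: 2 n t = m λ.
Minimum nonzero at m = 1: t = λ / (2 n) = 366 / (2 × 2.33) = 78.5 nm.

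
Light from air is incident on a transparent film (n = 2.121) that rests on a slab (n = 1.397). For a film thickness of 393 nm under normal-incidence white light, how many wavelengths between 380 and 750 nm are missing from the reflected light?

2

Ray reflecting at the top interface goes from n = 1.0 toward n = 2.121: a half-wave phase shift.
Ray reflecting at the bottom interface goes from n = 2.121 toward n = 1.397: no phase shift.
Exactly one π shift → a net half-wave offset.
So the condition for destructive reflection is 2 n t = m λ.
λ = 2 n t / m = 1667 / m nm.
m=2: 834 nm (IR); m=3: 556 nm (visible); m=4: 417 nm (visible); m=5: 333 nm (UV).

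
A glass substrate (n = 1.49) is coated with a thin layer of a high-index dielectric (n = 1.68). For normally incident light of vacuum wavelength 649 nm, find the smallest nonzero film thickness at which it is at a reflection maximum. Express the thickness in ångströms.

966 Å

Ray reflecting at the top interface goes from n = 1.0 toward n = 1.68: a half-wave phase shift.
Ray reflecting at the bottom interface goes from n = 1.68 toward n = 1.49: no phase shift.
Exactly one π shift → a net half-wave offset.
With one net inversion, constructive interference in reflection requires 2 n t = (m + ½) λ.
Minimum at m = 0: t = λ / (4 n) = 649 / (4 × 1.68) = 96.6 nm.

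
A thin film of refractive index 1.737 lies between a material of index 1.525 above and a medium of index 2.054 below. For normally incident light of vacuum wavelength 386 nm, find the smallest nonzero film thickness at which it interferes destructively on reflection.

55.6 nm

Ray reflecting at the top interface goes from n = 1.525 toward n = 1.737: a half-wave phase shift.
Bottom surface (1.737 → 2.054): reflection off a higher-index medium gives a half-wave phase shift.
Zero or two π shifts → no net half-wave offset.
For minimum reflection here: 2 n t = (m + ½) λ.
Minimum at m = 0: t = λ / (4 n) = 386 / (4 × 1.737) = 55.6 nm.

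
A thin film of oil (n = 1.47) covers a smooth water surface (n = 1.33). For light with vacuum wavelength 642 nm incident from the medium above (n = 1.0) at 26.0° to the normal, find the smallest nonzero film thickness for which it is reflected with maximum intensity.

114 nm

Top surface (1.0 → 1.47): reflection off a higher-index medium gives a half-wave phase shift.
At the lower boundary (n = 1.47 to n = 1.33) the reflected ray undergoes no phase shift.
Net: one phase inversion between the two reflected rays.
So the condition for constructive reflection is 2 n t cos θ_r = (m + ½) λ.
Snell's law: 1.0 sin 26.0° = 1.47 sin θ_r → sin θ_r = 0.298, cos θ_r = 0.954.
Minimum at m = 0: t = λ / (4 n cos θ_r) = 642 / (4 × 1.47 × 0.954) = 114 nm.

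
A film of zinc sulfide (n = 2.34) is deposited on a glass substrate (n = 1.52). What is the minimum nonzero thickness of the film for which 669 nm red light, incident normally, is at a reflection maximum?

71.5 nm

Ray reflecting at the top interface goes from n = 1.0 toward n = 2.34: a half-wave phase shift.
Bottom surface (2.34 → 1.52): reflection off a lower-index medium gives no phase shift.
The two reflections differ by half a wavelength.
So the condition for constructive reflection is 2 n t = (m + ½) λ.
Minimum at m = 0: t = λ / (4 n) = 669 / (4 × 2.34) = 71.5 nm.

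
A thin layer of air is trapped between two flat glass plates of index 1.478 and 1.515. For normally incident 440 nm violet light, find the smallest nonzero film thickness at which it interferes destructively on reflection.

220 nm

Top surface (1.478 → 1.0): reflection off a lower-index medium gives no phase shift.
At the lower boundary (n = 1.0 to n = 1.515) the reflected ray undergoes a half-wave phase shift.
Exactly one π shift → a net half-wave offset.
So the condition for destructive reflection is 2 n t = m λ.
Minimum nonzero at m = 1: t = λ / (2 n) = 440 / (2 × 1.0) = 220 nm.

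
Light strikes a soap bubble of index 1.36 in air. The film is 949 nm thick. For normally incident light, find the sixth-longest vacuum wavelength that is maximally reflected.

At the upper boundary (n = 1.0 to n = 1.36) the reflected ray undergoes a half-wave phase shift.
At the lower boundary (n = 1.36 to n = 1.0) the reflected ray undergoes no phase shift.
Exactly one π shift → a net half-wave offset.
For bright reflection here: 2 n t = (m + ½) λ.
λ = 2 n t / (m + ½). The sixth-longest wavelength is m = 5: λ = 2 × 1.36 × 949 / 5.50 = 469 nm.

469 nm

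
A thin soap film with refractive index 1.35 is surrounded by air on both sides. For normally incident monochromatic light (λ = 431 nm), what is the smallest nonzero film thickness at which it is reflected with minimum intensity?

160 nm

Ray reflecting at the top interface goes from n = 1.0 toward n = 1.35: a half-wave phase shift.
Ray reflecting at the bottom interface goes from n = 1.35 toward n = 1.0: no phase shift.
The two reflections differ by half a wavelength.
For dark reflection here: 2 n t = m λ.
The smallest nonzero thickness corresponds to m = 1: t = m λ / (2 n) = 1.00 × 431 / (2 × 1.35) = 160 nm.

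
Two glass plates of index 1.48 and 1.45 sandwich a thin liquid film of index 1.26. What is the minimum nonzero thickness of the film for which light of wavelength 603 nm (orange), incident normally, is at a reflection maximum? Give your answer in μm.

Ray reflecting at the top interface goes from n = 1.48 toward n = 1.26: no phase shift.
At the lower boundary (n = 1.26 to n = 1.45) the reflected ray undergoes a half-wave phase shift.
Exactly one π shift → a net half-wave offset.
For bright reflection here: 2 n t = (m + ½) λ.
Minimum at m = 0: t = λ / (4 n) = 603 / (4 × 1.26) = 120 nm.

0.120 μm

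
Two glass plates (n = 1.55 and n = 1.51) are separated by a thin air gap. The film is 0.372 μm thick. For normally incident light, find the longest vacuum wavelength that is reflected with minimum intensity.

744 nm

At the upper boundary (n = 1.55 to n = 1.0) the reflected ray undergoes no phase shift.
Bottom surface (1.0 → 1.51): reflection off a higher-index medium gives a half-wave phase shift.
Exactly one π shift → a net half-wave offset.
So the condition for destructive reflection is 2 n t = m λ.
λ = 2 n t / m. The longest wavelength is m = 1: λ = 2 × 1.0 × 372 / 1.00 = 744 nm.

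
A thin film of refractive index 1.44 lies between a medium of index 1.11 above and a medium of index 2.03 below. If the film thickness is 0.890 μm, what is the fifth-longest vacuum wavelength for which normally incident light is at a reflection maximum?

513 nm

Top surface (1.11 → 1.44): reflection off a higher-index medium gives a half-wave phase shift.
Ray reflecting at the bottom interface goes from n = 1.44 toward n = 2.03: a half-wave phase shift.
Zero or two π shifts → no net half-wave offset.
So the condition for constructive reflection is 2 n t = m λ.
λ = 2 n t / m. The fifth-longest wavelength is m = 5: λ = 2 × 1.44 × 890 / 5.00 = 513 nm.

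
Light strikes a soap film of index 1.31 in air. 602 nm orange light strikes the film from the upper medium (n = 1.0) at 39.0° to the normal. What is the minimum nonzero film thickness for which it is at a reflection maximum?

Top surface (1.0 → 1.31): reflection off a higher-index medium gives a half-wave phase shift.
Ray reflecting at the bottom interface goes from n = 1.31 toward n = 1.0: no phase shift.
Exactly one π shift → a net half-wave offset.
For maximum reflection here: 2 n t cos θ_r = (m + ½) λ.
Snell's law: 1.0 sin 39.0° = 1.31 sin θ_r → sin θ_r = 0.480, cos θ_r = 0.877.
Minimum at m = 0: t = λ / (4 n cos θ_r) = 602 / (4 × 1.31 × 0.877) = 131 nm.

131 nm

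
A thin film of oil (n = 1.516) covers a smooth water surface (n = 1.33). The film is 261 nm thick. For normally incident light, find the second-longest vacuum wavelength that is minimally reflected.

Ray reflecting at the top interface goes from n = 1.0 toward n = 1.516: a half-wave phase shift.
At the lower boundary (n = 1.516 to n = 1.33) the reflected ray undergoes no phase shift.
The two reflections differ by half a wavelength.
With one net inversion, destructive interference in reflection requires 2 n t = m λ.
λ = 2 n t / m. The second-longest wavelength is m = 2: λ = 2 × 1.516 × 261 / 2.00 = 396 nm.

396 nm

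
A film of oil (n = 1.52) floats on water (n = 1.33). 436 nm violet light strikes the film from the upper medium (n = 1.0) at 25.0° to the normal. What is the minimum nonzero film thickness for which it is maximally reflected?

74.7 nm

Ray reflecting at the top interface goes from n = 1.0 toward n = 1.52: a half-wave phase shift.
Bottom surface (1.52 → 1.33): reflection off a lower-index medium gives no phase shift.
Exactly one π shift → a net half-wave offset.
With one net inversion, constructive interference in reflection requires 2 n t cos θ_r = (m + ½) λ.
Snell's law: 1.0 sin 25.0° = 1.52 sin θ_r → sin θ_r = 0.278, cos θ_r = 0.961.
Minimum at m = 0: t = λ / (4 n cos θ_r) = 436 / (4 × 1.52 × 0.961) = 74.7 nm.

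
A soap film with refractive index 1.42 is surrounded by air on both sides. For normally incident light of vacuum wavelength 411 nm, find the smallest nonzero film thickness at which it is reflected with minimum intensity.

145 nm

At the upper boundary (n = 1.0 to n = 1.42) the reflected ray undergoes a half-wave phase shift.
Bottom surface (1.42 → 1.0): reflection off a lower-index medium gives no phase shift.
The two reflections differ by half a wavelength.
So the condition for destructive reflection is 2 n t = m λ.
Minimum nonzero at m = 1: t = λ / (2 n) = 411 / (2 × 1.42) = 145 nm.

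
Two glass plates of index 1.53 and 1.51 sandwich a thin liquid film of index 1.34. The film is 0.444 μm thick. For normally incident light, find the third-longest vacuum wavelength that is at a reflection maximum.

476 nm

Top surface (1.53 → 1.34): reflection off a lower-index medium gives no phase shift.
Ray reflecting at the bottom interface goes from n = 1.34 toward n = 1.51: a half-wave phase shift.
The two reflections differ by half a wavelength.
With one net inversion, constructive interference in reflection requires 2 n t = (m + ½) λ.
λ = 2 n t / (m + ½). The third-longest wavelength is m = 2: λ = 2 × 1.34 × 444 / 2.50 = 476 nm.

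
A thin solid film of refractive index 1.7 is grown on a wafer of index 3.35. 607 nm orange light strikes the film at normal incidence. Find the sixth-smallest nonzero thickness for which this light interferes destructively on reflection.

982 nm

Top surface (1.0 → 1.7): reflection off a higher-index medium gives a half-wave phase shift.
Ray reflecting at the bottom interface goes from n = 1.7 toward n = 3.35: a half-wave phase shift.
Zero or two π shifts → no net half-wave offset.
For minimum reflection here: 2 n t = (m + ½) λ.
The sixth-smallest nonzero thickness corresponds to m = 5: t = (m + ½) λ / (2 n) = 5.50 × 607 / (2 × 1.7) = 982 nm.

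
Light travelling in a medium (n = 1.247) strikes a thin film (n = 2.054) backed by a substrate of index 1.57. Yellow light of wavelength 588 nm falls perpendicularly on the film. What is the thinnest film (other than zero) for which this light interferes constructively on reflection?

At the upper boundary (n = 1.247 to n = 2.054) the reflected ray undergoes a half-wave phase shift.
Bottom surface (2.054 → 1.57): reflection off a lower-index medium gives no phase shift.
Exactly one π shift → a net half-wave offset.
So the condition for constructive reflection is 2 n t = (m + ½) λ.
Minimum at m = 0: t = λ / (4 n) = 588 / (4 × 2.054) = 71.6 nm.

71.6 nm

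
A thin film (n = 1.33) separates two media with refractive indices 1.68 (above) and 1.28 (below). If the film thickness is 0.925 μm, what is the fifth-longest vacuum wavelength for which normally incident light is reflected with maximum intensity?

492 nm

Top surface (1.68 → 1.33): reflection off a lower-index medium gives no phase shift.
Ray reflecting at the bottom interface goes from n = 1.33 toward n = 1.28: no phase shift.
The two reflections carry the same phase change, so no net offset.
With no net inversion, constructive interference in reflection requires 2 n t = m λ.
λ = 2 n t / m. The fifth-longest wavelength is m = 5: λ = 2 × 1.33 × 925 / 5.00 = 492 nm.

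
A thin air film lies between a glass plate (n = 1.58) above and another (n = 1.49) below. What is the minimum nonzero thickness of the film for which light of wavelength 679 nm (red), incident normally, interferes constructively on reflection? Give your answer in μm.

0.170 μm

Top surface (1.58 → 1.0): reflection off a lower-index medium gives no phase shift.
At the lower boundary (n = 1.0 to n = 1.49) the reflected ray undergoes a half-wave phase shift.
The two reflections differ by half a wavelength.
For bright reflection here: 2 n t = (m + ½) λ.
Minimum at m = 0: t = λ / (4 n) = 679 / (4 × 1.0) = 170 nm.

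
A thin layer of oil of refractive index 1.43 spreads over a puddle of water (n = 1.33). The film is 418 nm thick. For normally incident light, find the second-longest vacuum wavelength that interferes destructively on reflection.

598 nm

Ray reflecting at the top interface goes from n = 1.0 toward n = 1.43: a half-wave phase shift.
Ray reflecting at the bottom interface goes from n = 1.43 toward n = 1.33: no phase shift.
Net: one phase inversion between the two reflected rays.
So the condition for destructive reflection is 2 n t = m λ.
λ = 2 n t / m. The second-longest wavelength is m = 2: λ = 2 × 1.43 × 418 / 2.00 = 598 nm.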